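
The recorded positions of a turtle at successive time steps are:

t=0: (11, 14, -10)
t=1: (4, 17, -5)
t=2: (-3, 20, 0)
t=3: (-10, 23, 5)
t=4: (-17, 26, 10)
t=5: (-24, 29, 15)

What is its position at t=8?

The position changes by (-7, +3, +5) every step.
step 6: (-24, 29, 15) + (-7, +3, +5) → (-31, 32, 20)
step 7: (-31, 32, 20) + (-7, +3, +5) → (-38, 35, 25)
step 8: (-38, 35, 25) + (-7, +3, +5) → (-45, 38, 30)

(-45, 38, 30)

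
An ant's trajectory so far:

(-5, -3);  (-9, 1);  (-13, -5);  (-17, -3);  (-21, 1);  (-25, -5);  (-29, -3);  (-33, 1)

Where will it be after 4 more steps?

The first coordinate changes by -4 each step, so at step 11 it is -5 + 11·(-4) = -49.
The second coordinate repeats the cycle [-3, 1, -5] with period 3; step 11 mod 3 = 2, giving -5.

(-49, -5)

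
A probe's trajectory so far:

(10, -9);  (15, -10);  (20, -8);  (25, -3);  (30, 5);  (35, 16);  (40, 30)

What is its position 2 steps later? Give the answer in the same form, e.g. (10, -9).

Taking differences between consecutive positions: (+5, -1), (+5, +2), (+5, +5), (+5, +8), (+5, +11), (+5, +14). These grow by (+0, +3) each step.
step 7: (40, 30) + (+5, +17) → (45, 47)
step 8: (45, 47) + (+5, +20) → (50, 67)

(50, 67)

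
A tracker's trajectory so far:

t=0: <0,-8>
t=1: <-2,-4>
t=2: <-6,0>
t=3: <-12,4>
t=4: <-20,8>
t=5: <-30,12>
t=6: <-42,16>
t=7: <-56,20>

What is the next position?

Taking differences between consecutive positions: <-2,+4>, <-4,+4>, <-6,+4>, <-8,+4>, <-10,+4>, <-12,+4>, <-14,+4>. These grow by <-2,+0> each step.
step 8: <-56,20> + <-16,+4> → <-72,24>

<-72,24>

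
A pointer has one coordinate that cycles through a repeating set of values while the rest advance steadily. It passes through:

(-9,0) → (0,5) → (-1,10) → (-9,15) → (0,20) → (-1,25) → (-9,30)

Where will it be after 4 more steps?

The first coordinate repeats the cycle [-9, 0, -1] with period 3; step 10 mod 3 = 1, giving 0.
The second coordinate changes by +5 each step, so at step 10 it is 0 + 10·(5) = 50.

(0,50)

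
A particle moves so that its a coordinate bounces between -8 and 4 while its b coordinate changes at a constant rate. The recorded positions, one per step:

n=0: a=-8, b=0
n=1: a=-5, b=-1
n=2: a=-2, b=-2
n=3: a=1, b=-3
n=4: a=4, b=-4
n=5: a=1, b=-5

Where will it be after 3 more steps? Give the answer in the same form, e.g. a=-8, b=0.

The a coordinate travels 3 per step and bounces off the walls at -8 and 4.
  step 6: 1 → -2
  step 7: -2 → -5
  step 8: -5 → -8
The b coordinate changes by -1 each step: at step 8 it is -8.

a=-8, b=-8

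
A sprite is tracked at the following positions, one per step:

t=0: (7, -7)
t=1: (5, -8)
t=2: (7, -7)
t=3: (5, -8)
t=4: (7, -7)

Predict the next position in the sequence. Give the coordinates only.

Step-to-step displacements: (-2, -1), (+2, +1), (-2, -1), (+2, +1); each is -1× the previous.
step 5: (7, -7) + (-2, -1) → (5, -8)

(5, -8)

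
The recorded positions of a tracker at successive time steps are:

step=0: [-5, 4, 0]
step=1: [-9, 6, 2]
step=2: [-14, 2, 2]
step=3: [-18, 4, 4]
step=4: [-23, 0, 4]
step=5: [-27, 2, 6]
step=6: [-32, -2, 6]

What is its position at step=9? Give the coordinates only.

The moves between consecutive positions are [-4, +2, +2], [-5, -4, +0], [-4, +2, +2], [-5, -4, +0], [-4, +2, +2], [-5, -4, +0]; they repeat the 2-cycle [[-4, +2, +2], [-5, -4, +0]].
step 7: apply [-4, +2, +2] → [-36, 0, 8]
step 8: apply [-5, -4, +0] → [-41, -4, 8]
step 9: apply [-4, +2, +2] → [-45, -2, 10]

[-45, -2, 10]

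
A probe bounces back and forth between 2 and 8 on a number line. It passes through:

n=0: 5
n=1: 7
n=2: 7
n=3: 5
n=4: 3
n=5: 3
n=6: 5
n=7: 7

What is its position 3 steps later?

3

The value reflects between 2 and 8, moving 2 per step.
  step 8: 7 → 7
  step 9: 7 → 5
  step 10: 5 → 3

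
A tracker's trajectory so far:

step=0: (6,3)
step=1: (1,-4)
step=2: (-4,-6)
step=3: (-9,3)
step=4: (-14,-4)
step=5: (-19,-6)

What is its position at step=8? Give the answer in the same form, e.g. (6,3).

First: linear, -5 per step → -34 at step 8.
Second: cycles through 3, -4, -6 every 3 steps. Step 8 lands at position 2 of the cycle → -6.

(-34,-6)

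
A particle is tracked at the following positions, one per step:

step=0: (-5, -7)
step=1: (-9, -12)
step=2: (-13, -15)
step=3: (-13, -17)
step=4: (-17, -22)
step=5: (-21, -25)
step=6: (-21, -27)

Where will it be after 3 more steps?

(-29, -37)

Differencing gives (-4, -5), (-4, -3), (+0, -2), (-4, -5), (-4, -3), (+0, -2). This is the pattern (-4, -5), (-4, -3), (+0, -2) repeated.
step 7: apply (-4, -5) → (-25, -32)
step 8: apply (-4, -3) → (-29, -35)
step 9: apply (+0, -2) → (-29, -37)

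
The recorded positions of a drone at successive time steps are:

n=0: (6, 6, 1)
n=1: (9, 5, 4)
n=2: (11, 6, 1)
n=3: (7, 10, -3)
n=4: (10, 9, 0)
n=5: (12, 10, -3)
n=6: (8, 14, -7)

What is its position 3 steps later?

(9, 18, -11)

The moves between consecutive positions are (+3, -1, +3), (+2, +1, -3), (-4, +4, -4), (+3, -1, +3), (+2, +1, -3), (-4, +4, -4); they repeat the 3-cycle [(+3, -1, +3), (+2, +1, -3), (-4, +4, -4)].
step 7: apply (+3, -1, +3) → (11, 13, -4)
step 8: apply (+2, +1, -3) → (13, 14, -7)
step 9: apply (-4, +4, -4) → (9, 18, -11)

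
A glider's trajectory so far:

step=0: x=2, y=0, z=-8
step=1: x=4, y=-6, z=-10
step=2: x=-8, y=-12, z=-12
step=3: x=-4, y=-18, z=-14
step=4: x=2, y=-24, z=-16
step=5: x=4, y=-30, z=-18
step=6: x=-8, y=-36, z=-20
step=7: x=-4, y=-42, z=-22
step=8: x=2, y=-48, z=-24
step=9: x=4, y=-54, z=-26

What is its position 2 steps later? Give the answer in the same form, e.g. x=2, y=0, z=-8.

x=-4, y=-66, z=-30

The x coordinate repeats the cycle [2, 4, -8, -4] with period 4; step 11 mod 4 = 3, giving -4.
The y coordinate changes by -6 each step, so at step 11 it is 0 + 11·(-6) = -66.
The z coordinate changes by -2 each step, so at step 11 it is -8 + 11·(-2) = -30.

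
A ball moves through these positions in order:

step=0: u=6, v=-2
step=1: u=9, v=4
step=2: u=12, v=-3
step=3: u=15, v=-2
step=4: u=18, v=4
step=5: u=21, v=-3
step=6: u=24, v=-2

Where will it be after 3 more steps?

u=33, v=-2

The u coordinate changes by +3 each step, so at step 9 it is 6 + 9·(3) = 33.
The v coordinate repeats the cycle [-2, 4, -3] with period 3; step 9 mod 3 = 0, giving -2.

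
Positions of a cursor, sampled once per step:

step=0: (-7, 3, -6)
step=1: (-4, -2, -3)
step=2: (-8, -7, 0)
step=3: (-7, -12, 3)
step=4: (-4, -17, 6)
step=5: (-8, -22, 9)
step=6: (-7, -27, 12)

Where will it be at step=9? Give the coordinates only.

(-7, -42, 21)

The first coordinate repeats the cycle [-7, -4, -8] with period 3; step 9 mod 3 = 0, giving -7.
The second coordinate changes by -5 each step, so at step 9 it is 3 + 9·(-5) = -42.
The third coordinate changes by +3 each step, so at step 9 it is -6 + 9·(3) = 21.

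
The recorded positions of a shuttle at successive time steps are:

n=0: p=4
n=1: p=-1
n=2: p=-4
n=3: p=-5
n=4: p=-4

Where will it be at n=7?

Successive displacements: -5, -3, -1, +1 — each changes by +2.
step 5: -4 + 3 → p=-1
step 6: -1 + 5 → p=4
step 7: 4 + 7 → p=11

p=11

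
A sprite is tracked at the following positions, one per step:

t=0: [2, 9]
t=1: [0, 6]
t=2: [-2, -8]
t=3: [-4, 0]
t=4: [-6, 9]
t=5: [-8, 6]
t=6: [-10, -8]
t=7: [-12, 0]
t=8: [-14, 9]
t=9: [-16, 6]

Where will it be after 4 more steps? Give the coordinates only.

The first coordinate changes by -2 each step, so at step 13 it is 2 + 13·(-2) = -24.
The second coordinate repeats the cycle [9, 6, -8, 0] with period 4; step 13 mod 4 = 1, giving 6.

[-24, 6]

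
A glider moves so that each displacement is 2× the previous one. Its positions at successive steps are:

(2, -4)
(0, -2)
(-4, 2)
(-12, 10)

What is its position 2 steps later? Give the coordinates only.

(-60, 58)

The jumps are (-2, +2), (-4, +4), (-8, +8) — a geometric progression with ratio 2.
step 4: (-12, 10) + (-16, +16) → (-28, 26)
step 5: (-28, 26) + (-32, +32) → (-60, 58)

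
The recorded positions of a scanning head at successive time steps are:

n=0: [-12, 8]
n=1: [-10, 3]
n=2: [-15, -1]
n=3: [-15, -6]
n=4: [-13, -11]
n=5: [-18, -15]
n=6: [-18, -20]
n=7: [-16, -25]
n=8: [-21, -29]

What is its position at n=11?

[-24, -43]

Differencing gives [+2, -5], [-5, -4], [+0, -5], [+2, -5], [-5, -4], [+0, -5], [+2, -5], [-5, -4]. This is the pattern [+2, -5], [-5, -4], [+0, -5] repeated.
step 9: apply [+0, -5] → [-21, -34]
step 10: apply [+2, -5] → [-19, -39]
step 11: apply [-5, -4] → [-24, -43]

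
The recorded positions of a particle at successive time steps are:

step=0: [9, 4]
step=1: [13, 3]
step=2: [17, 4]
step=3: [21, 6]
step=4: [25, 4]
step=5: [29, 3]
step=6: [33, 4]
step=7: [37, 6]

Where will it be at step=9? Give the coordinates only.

The first coordinate changes by +4 each step, so at step 9 it is 9 + 9·(4) = 45.
The second coordinate repeats the cycle [4, 3, 4, 6] with period 4; step 9 mod 4 = 1, giving 3.

[45, 3]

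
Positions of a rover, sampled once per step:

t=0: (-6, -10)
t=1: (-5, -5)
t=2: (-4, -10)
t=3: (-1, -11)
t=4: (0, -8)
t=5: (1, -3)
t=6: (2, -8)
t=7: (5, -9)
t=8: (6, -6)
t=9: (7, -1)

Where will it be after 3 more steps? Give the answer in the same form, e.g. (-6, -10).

(12, -4)

Differencing gives (+1, +5), (+1, -5), (+3, -1), (+1, +3), (+1, +5), (+1, -5), (+3, -1), (+1, +3), (+1, +5). This is the pattern (+1, +5), (+1, -5), (+3, -1), (+1, +3) repeated.
step 10: apply (+1, -5) → (8, -6)
step 11: apply (+3, -1) → (11, -7)
step 12: apply (+1, +3) → (12, -4)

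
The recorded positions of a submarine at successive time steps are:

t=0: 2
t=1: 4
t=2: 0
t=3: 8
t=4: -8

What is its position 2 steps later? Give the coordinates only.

-40

Consecutive displacements +2, -4, +8, -16 scale by a factor of -2 each step.
step 5: -8 + 32 → 24
step 6: 24 − 64 → -40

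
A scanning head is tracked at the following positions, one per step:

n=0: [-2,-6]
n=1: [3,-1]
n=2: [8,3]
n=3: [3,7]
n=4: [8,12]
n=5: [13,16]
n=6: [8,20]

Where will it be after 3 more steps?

Step-to-step displacements: [+5,+5], [+5,+4], [-5,+4], [+5,+5], [+5,+4], [-5,+4] — a repeating cycle of length 3.
step 7: apply [+5,+5] → [13,25]
step 8: apply [+5,+4] → [18,29]
step 9: apply [-5,+4] → [13,33]

[13,33]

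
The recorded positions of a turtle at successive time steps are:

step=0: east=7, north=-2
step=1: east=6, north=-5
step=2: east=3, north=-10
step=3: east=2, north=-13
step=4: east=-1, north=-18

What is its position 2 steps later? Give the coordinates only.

east=-5, north=-26

The moves between consecutive positions are (-1, -3), (-3, -5), (-1, -3), (-3, -5); they repeat the 2-cycle [(-1, -3), (-3, -5)].
step 5: apply (-1, -3) → east=-2, north=-21
step 6: apply (-3, -5) → east=-5, north=-26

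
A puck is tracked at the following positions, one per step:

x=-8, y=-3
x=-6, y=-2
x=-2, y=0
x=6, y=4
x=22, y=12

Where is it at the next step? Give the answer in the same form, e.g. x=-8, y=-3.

x=54, y=28

Step-to-step displacements: (+2, +1), (+4, +2), (+8, +4), (+16, +8); each is 2× the previous.
step 5: x=22, y=12 + (+32, +16) → x=54, y=28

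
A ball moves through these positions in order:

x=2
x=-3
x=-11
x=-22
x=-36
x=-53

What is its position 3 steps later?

x=-122

Taking differences between consecutive positions: -5, -8, -11, -14, -17. These grow by -3 each step.
step 6: -53 − 20 → x=-73
step 7: -73 − 23 → x=-96
step 8: -96 − 26 → x=-122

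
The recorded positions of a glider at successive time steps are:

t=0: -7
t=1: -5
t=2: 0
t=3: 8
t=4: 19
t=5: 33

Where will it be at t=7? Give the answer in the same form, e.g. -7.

70

Successive displacements: +2, +5, +8, +11, +14 — each changes by +3.
step 6: 33 + 17 → 50
step 7: 50 + 20 → 70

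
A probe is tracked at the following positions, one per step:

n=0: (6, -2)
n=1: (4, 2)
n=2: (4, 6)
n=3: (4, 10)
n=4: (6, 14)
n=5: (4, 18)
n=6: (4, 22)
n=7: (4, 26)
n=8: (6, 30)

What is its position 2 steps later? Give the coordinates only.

First: cycles through 6, 4, 4, 4 every 4 steps. Step 10 lands at position 2 of the cycle → 4.
Second: linear, +4 per step → 38 at step 10.

(4, 38)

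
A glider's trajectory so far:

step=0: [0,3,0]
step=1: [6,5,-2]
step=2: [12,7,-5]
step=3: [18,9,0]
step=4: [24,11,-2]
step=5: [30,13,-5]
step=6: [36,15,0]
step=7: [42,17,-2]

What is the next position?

First: linear, +6 per step → 48 at step 8.
Second: linear, +2 per step → 19 at step 8.
Third: cycles through 0, -2, -5 every 3 steps. Step 8 lands at position 2 of the cycle → -5.

[48,19,-5]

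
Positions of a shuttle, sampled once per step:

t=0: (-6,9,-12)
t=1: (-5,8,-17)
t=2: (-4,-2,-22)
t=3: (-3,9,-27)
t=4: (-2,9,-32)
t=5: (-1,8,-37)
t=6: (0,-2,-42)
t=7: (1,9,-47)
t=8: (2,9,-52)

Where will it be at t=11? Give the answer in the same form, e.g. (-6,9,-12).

(5,9,-67)

The first coordinate changes by +1 each step, so at step 11 it is -6 + 11·(1) = 5.
The second coordinate repeats the cycle [9, 8, -2, 9] with period 4; step 11 mod 4 = 3, giving 9.
The third coordinate changes by -5 each step, so at step 11 it is -12 + 11·(-5) = -67.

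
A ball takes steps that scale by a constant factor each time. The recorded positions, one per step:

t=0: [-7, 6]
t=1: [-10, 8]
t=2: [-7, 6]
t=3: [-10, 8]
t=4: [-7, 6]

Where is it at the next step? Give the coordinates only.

Step-to-step displacements: [-3, +2], [+3, -2], [-3, +2], [+3, -2]; each is -1× the previous.
step 5: [-7, 6] + [-3, +2] → [-10, 8]

[-10, 8]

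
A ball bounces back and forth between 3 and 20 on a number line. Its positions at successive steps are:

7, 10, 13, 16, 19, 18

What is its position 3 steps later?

9

The value reflects between 3 and 20, moving 3 per step.
  step 6: 18 → 15
  step 7: 15 → 12
  step 8: 12 → 9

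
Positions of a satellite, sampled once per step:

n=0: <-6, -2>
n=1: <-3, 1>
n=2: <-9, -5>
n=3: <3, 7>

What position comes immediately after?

<-21, -17>

Consecutive displacements <+3, +3>, <-6, -6>, <+12, +12> scale by a factor of -2 each step.
step 4: <3, 7> + <-24, -24> → <-21, -17>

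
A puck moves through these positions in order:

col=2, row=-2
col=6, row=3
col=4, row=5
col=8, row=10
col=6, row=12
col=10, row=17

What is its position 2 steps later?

Step-to-step displacements: (+4, +5), (-2, +2), (+4, +5), (-2, +2), (+4, +5) — a repeating cycle of length 2.
step 6: apply (-2, +2) → col=8, row=19
step 7: apply (+4, +5) → col=12, row=24

col=12, row=24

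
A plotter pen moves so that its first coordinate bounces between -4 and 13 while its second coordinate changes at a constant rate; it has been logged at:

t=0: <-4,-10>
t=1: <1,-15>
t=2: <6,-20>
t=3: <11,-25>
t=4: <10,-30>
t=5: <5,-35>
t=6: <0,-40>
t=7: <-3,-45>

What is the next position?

The first coordinate reflects between -4 and 13, moving 5 per step.
  step 8: -3 → 2
The second coordinate changes by -5 each step: at step 8 it is -50.

<2,-50>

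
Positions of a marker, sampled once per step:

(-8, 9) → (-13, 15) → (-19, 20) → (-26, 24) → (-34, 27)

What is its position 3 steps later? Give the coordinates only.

Successive displacements: (-5, +6), (-6, +5), (-7, +4), (-8, +3) — each changes by (-1, -1).
step 5: (-34, 27) + (-9, +2) → (-43, 29)
step 6: (-43, 29) + (-10, +1) → (-53, 30)
step 7: (-53, 30) + (-11, +0) → (-64, 30)

(-64, 30)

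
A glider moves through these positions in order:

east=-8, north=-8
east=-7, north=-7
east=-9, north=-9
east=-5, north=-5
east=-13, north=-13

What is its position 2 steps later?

Step-to-step displacements: (+1,+1), (-2,-2), (+4,+4), (-8,-8); each is -2× the previous.
step 5: east=-13, north=-13 + (+16,+16) → east=3, north=3
step 6: east=3, north=3 + (-32,-32) → east=-29, north=-29

east=-29, north=-29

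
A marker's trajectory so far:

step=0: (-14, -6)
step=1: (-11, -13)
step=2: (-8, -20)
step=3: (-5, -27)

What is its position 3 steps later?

Each step adds (+3, -7) to the position.
step 4: (-5, -27) + (+3, -7) → (-2, -34)
step 5: (-2, -34) + (+3, -7) → (1, -41)
step 6: (1, -41) + (+3, -7) → (4, -48)

(4, -48)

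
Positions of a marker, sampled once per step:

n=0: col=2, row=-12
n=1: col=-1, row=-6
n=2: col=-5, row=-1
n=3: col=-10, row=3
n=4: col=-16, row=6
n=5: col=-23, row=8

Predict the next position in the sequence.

col=-31, row=9

Taking differences between consecutive positions: (-3,+6), (-4,+5), (-5,+4), (-6,+3), (-7,+2). These grow by (-1,-1) each step.
step 6: col=-23, row=8 + (-8,+1) → col=-31, row=9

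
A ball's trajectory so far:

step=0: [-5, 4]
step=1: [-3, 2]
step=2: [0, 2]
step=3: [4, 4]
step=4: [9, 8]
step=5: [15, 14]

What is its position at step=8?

[39, 44]

First differences are [+2, -2], [+3, +0], [+4, +2], [+5, +4], [+6, +6]; their common second difference is [+1, +2] (constant acceleration).
step 6: [15, 14] + [+7, +8] → [22, 22]
step 7: [22, 22] + [+8, +10] → [30, 32]
step 8: [30, 32] + [+9, +12] → [39, 44]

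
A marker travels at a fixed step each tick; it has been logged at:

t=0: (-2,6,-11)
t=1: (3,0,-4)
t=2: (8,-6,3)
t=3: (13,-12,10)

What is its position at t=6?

(28,-30,31)

Constant displacement of (+5,-6,+7) per step.
step 4: (13,-12,10) + (+5,-6,+7) → (18,-18,17)
step 5: (18,-18,17) + (+5,-6,+7) → (23,-24,24)
step 6: (23,-24,24) + (+5,-6,+7) → (28,-30,31)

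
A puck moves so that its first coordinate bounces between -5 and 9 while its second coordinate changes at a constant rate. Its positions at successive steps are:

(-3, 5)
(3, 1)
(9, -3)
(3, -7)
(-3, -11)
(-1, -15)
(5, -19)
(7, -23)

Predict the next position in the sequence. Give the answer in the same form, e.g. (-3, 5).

The first coordinate travels 6 per step and bounces off the walls at -5 and 9.
  step 8: 7 → 1
The second coordinate changes by -4 each step: at step 8 it is -27.

(1, -27)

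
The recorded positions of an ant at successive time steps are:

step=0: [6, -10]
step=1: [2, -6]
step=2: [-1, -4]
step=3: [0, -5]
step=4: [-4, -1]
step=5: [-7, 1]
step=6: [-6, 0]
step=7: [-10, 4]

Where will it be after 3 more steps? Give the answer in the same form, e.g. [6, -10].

[-16, 9]

Step-to-step displacements: [-4, +4], [-3, +2], [+1, -1], [-4, +4], [-3, +2], [+1, -1], [-4, +4] — a repeating cycle of length 3.
step 8: apply [-3, +2] → [-13, 6]
step 9: apply [+1, -1] → [-12, 5]
step 10: apply [-4, +4] → [-16, 9]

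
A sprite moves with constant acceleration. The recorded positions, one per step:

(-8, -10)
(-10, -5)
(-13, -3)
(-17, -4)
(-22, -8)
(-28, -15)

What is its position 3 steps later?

Taking differences between consecutive positions: (-2, +5), (-3, +2), (-4, -1), (-5, -4), (-6, -7). These grow by (-1, -3) each step.
step 6: (-28, -15) + (-7, -10) → (-35, -25)
step 7: (-35, -25) + (-8, -13) → (-43, -38)
step 8: (-43, -38) + (-9, -16) → (-52, -54)

(-52, -54)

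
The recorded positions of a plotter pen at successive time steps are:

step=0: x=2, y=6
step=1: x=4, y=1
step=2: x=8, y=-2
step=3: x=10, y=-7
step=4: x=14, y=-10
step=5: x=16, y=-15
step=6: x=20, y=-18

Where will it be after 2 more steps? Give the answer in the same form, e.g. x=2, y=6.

Differencing gives (+2, -5), (+4, -3), (+2, -5), (+4, -3), (+2, -5), (+4, -3). This is the pattern (+2, -5), (+4, -3) repeated.
step 7: apply (+2, -5) → x=22, y=-23
step 8: apply (+4, -3) → x=26, y=-26

x=26, y=-26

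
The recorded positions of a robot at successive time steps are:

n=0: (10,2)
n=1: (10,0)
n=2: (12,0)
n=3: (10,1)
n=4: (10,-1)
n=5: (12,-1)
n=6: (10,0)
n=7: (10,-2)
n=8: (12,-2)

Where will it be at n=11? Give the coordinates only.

Step-to-step displacements: (+0,-2), (+2,+0), (-2,+1), (+0,-2), (+2,+0), (-2,+1), (+0,-2), (+2,+0) — a repeating cycle of length 3.
step 9: apply (-2,+1) → (10,-1)
step 10: apply (+0,-2) → (10,-3)
step 11: apply (+2,+0) → (12,-3)

(12,-3)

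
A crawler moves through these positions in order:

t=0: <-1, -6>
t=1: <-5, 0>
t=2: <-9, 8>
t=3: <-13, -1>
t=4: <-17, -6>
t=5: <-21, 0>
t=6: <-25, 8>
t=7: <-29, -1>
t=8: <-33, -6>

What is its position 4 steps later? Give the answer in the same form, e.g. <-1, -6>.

<-49, -6>

First: linear, -4 per step → -49 at step 12.
Second: cycles through -6, 0, 8, -1 every 4 steps. Step 12 lands at position 0 of the cycle → -6.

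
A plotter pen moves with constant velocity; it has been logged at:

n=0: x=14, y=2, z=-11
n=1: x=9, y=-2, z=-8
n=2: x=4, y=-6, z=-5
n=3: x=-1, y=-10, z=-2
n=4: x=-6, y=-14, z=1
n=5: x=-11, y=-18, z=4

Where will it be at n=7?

The position changes by (-5,-4,+3) every step.
step 6: x=-11, y=-18, z=4 + (-5,-4,+3) → x=-16, y=-22, z=7
step 7: x=-16, y=-22, z=7 + (-5,-4,+3) → x=-21, y=-26, z=10

x=-21, y=-26, z=10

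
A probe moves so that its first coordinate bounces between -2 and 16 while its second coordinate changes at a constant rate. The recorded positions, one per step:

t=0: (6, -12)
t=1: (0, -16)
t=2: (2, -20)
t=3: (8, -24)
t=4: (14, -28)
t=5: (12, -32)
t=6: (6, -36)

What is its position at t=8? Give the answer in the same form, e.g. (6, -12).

The first coordinate travels 6 per step and bounces off the walls at -2 and 16.
  step 7: 6 → 0
  step 8: 0 → 2
The second coordinate changes by -4 each step: at step 8 it is -44.

(2, -44)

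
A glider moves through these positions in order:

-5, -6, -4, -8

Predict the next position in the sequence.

Consecutive displacements -1, +2, -4 scale by a factor of -2 each step.
step 4: -8 + 8 → 0

0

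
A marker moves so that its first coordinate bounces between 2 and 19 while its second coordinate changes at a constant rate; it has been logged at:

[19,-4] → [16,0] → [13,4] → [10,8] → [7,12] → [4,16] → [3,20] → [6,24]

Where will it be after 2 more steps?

The first coordinate travels 3 per step and bounces off the walls at 2 and 19.
  step 8: 6 → 9
  step 9: 9 → 12
The second coordinate changes by +4 each step: at step 9 it is 32.

[12,32]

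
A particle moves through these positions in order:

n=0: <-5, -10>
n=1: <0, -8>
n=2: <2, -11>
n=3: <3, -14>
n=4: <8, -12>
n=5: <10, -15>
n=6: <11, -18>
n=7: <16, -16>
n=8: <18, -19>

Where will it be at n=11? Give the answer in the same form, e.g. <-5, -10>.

The moves between consecutive positions are <+5, +2>, <+2, -3>, <+1, -3>, <+5, +2>, <+2, -3>, <+1, -3>, <+5, +2>, <+2, -3>; they repeat the 3-cycle [<+5, +2>, <+2, -3>, <+1, -3>].
step 9: apply <+1, -3> → <19, -22>
step 10: apply <+5, +2> → <24, -20>
step 11: apply <+2, -3> → <26, -23>

<26, -23>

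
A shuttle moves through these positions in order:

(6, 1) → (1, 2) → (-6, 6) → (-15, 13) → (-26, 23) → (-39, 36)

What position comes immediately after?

Successive displacements: (-5, +1), (-7, +4), (-9, +7), (-11, +10), (-13, +13) — each changes by (-2, +3).
step 6: (-39, 36) + (-15, +16) → (-54, 52)

(-54, 52)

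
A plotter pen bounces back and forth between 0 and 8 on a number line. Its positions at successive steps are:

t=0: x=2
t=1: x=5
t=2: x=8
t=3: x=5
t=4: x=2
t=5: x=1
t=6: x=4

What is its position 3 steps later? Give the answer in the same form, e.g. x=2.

x=3

The value travels 3 per step and bounces off the walls at 0 and 8.
  step 7: 4 → 7
  step 8: 7 → 6
  step 9: 6 → 3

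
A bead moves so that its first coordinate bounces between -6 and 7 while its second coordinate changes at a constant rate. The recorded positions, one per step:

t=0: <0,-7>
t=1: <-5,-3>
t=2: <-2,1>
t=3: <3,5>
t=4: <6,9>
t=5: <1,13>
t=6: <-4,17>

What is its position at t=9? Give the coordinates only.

<7,29>

The first coordinate reflects between -6 and 7, moving 5 per step.
  step 7: -4 → -3
  step 8: -3 → 2
  step 9: 2 → 7
The second coordinate changes by +4 each step: at step 9 it is 29.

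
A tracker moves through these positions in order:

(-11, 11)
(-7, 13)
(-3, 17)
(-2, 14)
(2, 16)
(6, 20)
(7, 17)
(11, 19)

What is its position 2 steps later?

Step-to-step displacements: (+4, +2), (+4, +4), (+1, -3), (+4, +2), (+4, +4), (+1, -3), (+4, +2) — a repeating cycle of length 3.
step 8: apply (+4, +4) → (15, 23)
step 9: apply (+1, -3) → (16, 20)

(16, 20)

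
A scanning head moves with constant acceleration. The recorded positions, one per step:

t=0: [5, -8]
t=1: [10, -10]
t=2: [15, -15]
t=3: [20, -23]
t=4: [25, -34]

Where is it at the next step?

Successive displacements: [+5, -2], [+5, -5], [+5, -8], [+5, -11] — each changes by [+0, -3].
step 5: [25, -34] + [+5, -14] → [30, -48]

[30, -48]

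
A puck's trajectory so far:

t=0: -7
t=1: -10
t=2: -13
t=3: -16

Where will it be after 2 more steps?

-22

Each step adds -3 to the position.
step 4: -16 − 3 → -19
step 5: -19 − 3 → -22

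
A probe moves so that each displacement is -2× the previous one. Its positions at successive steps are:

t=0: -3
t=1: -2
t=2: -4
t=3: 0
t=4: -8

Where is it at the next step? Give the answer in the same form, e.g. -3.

8

The jumps are +1, -2, +4, -8 — a geometric progression with ratio -2.
step 5: -8 + 16 → 8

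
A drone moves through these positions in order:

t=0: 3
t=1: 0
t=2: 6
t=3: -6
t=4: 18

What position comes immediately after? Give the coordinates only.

-30

Consecutive displacements -3, +6, -12, +24 scale by a factor of -2 each step.
step 5: 18 − 48 → -30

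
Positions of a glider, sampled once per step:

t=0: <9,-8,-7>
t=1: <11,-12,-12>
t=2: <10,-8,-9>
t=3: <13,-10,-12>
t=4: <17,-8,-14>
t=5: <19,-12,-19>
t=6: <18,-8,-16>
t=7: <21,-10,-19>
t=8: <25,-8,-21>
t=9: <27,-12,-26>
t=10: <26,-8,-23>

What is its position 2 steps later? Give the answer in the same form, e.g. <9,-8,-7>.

Differencing gives <+2,-4,-5>, <-1,+4,+3>, <+3,-2,-3>, <+4,+2,-2>, <+2,-4,-5>, <-1,+4,+3>, <+3,-2,-3>, <+4,+2,-2>, <+2,-4,-5>, <-1,+4,+3>. This is the pattern <+2,-4,-5>, <-1,+4,+3>, <+3,-2,-3>, <+4,+2,-2> repeated.
step 11: apply <+3,-2,-3> → <29,-10,-26>
step 12: apply <+4,+2,-2> → <33,-8,-28>

<33,-8,-28>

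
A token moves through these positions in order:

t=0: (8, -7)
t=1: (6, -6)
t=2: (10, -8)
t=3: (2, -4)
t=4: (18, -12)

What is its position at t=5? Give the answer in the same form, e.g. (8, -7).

(-14, 4)

The jumps are (-2, +1), (+4, -2), (-8, +4), (+16, -8) — a geometric progression with ratio -2.
step 5: (18, -12) + (-32, +16) → (-14, 4)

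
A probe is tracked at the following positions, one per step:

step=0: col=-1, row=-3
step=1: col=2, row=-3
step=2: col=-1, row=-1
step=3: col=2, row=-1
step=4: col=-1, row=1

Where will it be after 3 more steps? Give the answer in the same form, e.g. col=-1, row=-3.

col=2, row=3

The moves between consecutive positions are (+3, +0), (-3, +2), (+3, +0), (-3, +2); they repeat the 2-cycle [(+3, +0), (-3, +2)].
step 5: apply (+3, +0) → col=2, row=1
step 6: apply (-3, +2) → col=-1, row=3
step 7: apply (+3, +0) → col=2, row=3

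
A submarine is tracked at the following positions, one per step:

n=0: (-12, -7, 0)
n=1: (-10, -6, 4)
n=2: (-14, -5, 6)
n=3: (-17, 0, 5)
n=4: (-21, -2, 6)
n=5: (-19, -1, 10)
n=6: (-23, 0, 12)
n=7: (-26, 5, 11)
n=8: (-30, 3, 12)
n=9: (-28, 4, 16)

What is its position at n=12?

Differencing gives (+2, +1, +4), (-4, +1, +2), (-3, +5, -1), (-4, -2, +1), (+2, +1, +4), (-4, +1, +2), (-3, +5, -1), (-4, -2, +1), (+2, +1, +4). This is the pattern (+2, +1, +4), (-4, +1, +2), (-3, +5, -1), (-4, -2, +1) repeated.
step 10: apply (-4, +1, +2) → (-32, 5, 18)
step 11: apply (-3, +5, -1) → (-35, 10, 17)
step 12: apply (-4, -2, +1) → (-39, 8, 18)

(-39, 8, 18)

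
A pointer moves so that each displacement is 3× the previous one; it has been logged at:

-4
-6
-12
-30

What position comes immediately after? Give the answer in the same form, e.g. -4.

-84

The jumps are -2, -6, -18 — a geometric progression with ratio 3.
step 4: -30 − 54 → -84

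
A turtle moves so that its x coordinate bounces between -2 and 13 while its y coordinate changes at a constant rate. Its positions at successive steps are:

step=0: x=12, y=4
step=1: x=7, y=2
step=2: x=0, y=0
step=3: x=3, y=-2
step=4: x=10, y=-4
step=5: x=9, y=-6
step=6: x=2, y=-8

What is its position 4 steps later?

The x coordinate reflects between -2 and 13, moving 7 per step.
  step 7: 2 → 1
  step 8: 1 → 8
  step 9: 8 → 11
  step 10: 11 → 4
The y coordinate changes by -2 each step: at step 10 it is -16.

x=4, y=-16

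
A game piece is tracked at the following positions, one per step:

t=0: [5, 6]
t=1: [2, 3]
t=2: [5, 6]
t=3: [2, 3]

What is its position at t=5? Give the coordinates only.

[2, 3]

Step-to-step displacements: [-3, -3], [+3, +3], [-3, -3]; each is -1× the previous.
step 4: [2, 3] + [+3, +3] → [5, 6]
step 5: [5, 6] + [-3, -3] → [2, 3]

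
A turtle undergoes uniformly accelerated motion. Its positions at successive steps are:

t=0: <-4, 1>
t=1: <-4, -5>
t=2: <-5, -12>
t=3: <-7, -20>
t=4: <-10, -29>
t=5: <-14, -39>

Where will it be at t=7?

<-25, -62>

First differences are <+0, -6>, <-1, -7>, <-2, -8>, <-3, -9>, <-4, -10>; their common second difference is <-1, -1> (constant acceleration).
step 6: <-14, -39> + <-5, -11> → <-19, -50>
step 7: <-19, -50> + <-6, -12> → <-25, -62>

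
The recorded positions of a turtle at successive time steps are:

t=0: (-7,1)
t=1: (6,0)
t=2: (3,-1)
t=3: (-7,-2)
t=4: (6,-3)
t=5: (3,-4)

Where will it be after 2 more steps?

(6,-6)

First: cycles through -7, 6, 3 every 3 steps. Step 7 lands at position 1 of the cycle → 6.
Second: linear, -1 per step → -6 at step 7.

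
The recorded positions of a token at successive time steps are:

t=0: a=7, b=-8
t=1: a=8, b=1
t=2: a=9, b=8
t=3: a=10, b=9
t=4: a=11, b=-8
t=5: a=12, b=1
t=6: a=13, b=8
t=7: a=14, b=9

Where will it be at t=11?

a=18, b=9

A: linear, +1 per step → 18 at step 11.
B: cycles through -8, 1, 8, 9 every 4 steps. Step 11 lands at position 3 of the cycle → 9.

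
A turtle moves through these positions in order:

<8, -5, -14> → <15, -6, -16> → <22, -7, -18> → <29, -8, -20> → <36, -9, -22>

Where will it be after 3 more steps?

<57, -12, -28>

The position changes by <+7, -1, -2> every step.
step 5: <36, -9, -22> + <+7, -1, -2> → <43, -10, -24>
step 6: <43, -10, -24> + <+7, -1, -2> → <50, -11, -26>
step 7: <50, -11, -26> + <+7, -1, -2> → <57, -12, -28>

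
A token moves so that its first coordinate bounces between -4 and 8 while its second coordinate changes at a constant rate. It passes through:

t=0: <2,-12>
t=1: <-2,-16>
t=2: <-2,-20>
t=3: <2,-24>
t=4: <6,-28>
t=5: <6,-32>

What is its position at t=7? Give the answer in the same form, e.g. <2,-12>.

<-2,-40>

The first coordinate reflects between -4 and 8, moving 4 per step.
  step 6: 6 → 2
  step 7: 2 → -2
The second coordinate changes by -4 each step: at step 7 it is -40.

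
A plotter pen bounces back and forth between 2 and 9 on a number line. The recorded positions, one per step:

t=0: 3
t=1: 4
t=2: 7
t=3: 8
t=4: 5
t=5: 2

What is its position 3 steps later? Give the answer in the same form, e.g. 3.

The value reflects between 2 and 9, moving 3 per step.
  step 6: 2 → 5
  step 7: 5 → 8
  step 8: 8 → 7

7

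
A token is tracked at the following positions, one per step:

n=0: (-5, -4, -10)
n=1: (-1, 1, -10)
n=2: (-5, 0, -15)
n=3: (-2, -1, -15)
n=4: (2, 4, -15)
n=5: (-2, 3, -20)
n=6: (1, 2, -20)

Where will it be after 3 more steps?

Differencing gives (+4, +5, +0), (-4, -1, -5), (+3, -1, +0), (+4, +5, +0), (-4, -1, -5), (+3, -1, +0). This is the pattern (+4, +5, +0), (-4, -1, -5), (+3, -1, +0) repeated.
step 7: apply (+4, +5, +0) → (5, 7, -20)
step 8: apply (-4, -1, -5) → (1, 6, -25)
step 9: apply (+3, -1, +0) → (4, 5, -25)

(4, 5, -25)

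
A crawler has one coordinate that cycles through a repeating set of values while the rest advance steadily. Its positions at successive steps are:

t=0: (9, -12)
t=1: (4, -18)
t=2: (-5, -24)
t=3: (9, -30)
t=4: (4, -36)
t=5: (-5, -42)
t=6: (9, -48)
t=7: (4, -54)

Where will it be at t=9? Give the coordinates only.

The first coordinate repeats the cycle [9, 4, -5] with period 3; step 9 mod 3 = 0, giving 9.
The second coordinate changes by -6 each step, so at step 9 it is -12 + 9·(-6) = -66.

(9, -66)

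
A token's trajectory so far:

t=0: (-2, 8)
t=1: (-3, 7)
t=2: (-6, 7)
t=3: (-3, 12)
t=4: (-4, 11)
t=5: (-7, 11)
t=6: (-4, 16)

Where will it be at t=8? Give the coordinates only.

The moves between consecutive positions are (-1, -1), (-3, +0), (+3, +5), (-1, -1), (-3, +0), (+3, +5); they repeat the 3-cycle [(-1, -1), (-3, +0), (+3, +5)].
step 7: apply (-1, -1) → (-5, 15)
step 8: apply (-3, +0) → (-8, 15)

(-8, 15)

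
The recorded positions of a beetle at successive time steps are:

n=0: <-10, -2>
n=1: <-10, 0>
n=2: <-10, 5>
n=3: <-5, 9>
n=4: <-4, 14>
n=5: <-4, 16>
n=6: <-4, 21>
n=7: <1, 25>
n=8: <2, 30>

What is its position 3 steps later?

<7, 41>

Step-to-step displacements: <+0, +2>, <+0, +5>, <+5, +4>, <+1, +5>, <+0, +2>, <+0, +5>, <+5, +4>, <+1, +5> — a repeating cycle of length 4.
step 9: apply <+0, +2> → <2, 32>
step 10: apply <+0, +5> → <2, 37>
step 11: apply <+5, +4> → <7, 41>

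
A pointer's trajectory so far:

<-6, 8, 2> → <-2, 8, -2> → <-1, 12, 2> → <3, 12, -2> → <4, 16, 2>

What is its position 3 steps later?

<13, 20, -2>

Differencing gives <+4, +0, -4>, <+1, +4, +4>, <+4, +0, -4>, <+1, +4, +4>. This is the pattern <+4, +0, -4>, <+1, +4, +4> repeated.
step 5: apply <+4, +0, -4> → <8, 16, -2>
step 6: apply <+1, +4, +4> → <9, 20, 2>
step 7: apply <+4, +0, -4> → <13, 20, -2>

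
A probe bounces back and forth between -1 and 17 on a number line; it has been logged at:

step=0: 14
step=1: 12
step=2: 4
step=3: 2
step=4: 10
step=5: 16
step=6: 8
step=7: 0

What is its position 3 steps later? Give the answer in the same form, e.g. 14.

The value travels 8 per step and bounces off the walls at -1 and 17.
  step 8: 0 → 6
  step 9: 6 → 14
  step 10: 14 → 12

12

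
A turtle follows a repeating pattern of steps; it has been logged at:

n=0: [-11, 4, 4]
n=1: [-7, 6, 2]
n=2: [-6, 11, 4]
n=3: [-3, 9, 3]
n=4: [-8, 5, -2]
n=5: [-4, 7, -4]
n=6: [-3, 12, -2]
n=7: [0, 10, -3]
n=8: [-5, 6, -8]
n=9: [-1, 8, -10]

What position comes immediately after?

[0, 13, -8]

Differencing gives [+4, +2, -2], [+1, +5, +2], [+3, -2, -1], [-5, -4, -5], [+4, +2, -2], [+1, +5, +2], [+3, -2, -1], [-5, -4, -5], [+4, +2, -2]. This is the pattern [+4, +2, -2], [+1, +5, +2], [+3, -2, -1], [-5, -4, -5] repeated.
step 10: apply [+1, +5, +2] → [0, 13, -8]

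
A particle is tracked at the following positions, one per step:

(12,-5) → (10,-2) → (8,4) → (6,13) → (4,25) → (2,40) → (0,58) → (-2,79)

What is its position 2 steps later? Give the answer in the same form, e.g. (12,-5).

Successive displacements: (-2,+3), (-2,+6), (-2,+9), (-2,+12), (-2,+15), (-2,+18), (-2,+21) — each changes by (+0,+3).
step 8: (-2,79) + (-2,+24) → (-4,103)
step 9: (-4,103) + (-2,+27) → (-6,130)

(-6,130)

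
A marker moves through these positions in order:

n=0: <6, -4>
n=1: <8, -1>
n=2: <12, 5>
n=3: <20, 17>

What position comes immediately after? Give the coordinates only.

<36, 41>

Step-to-step displacements: <+2, +3>, <+4, +6>, <+8, +12>; each is 2× the previous.
step 4: <20, 17> + <+16, +24> → <36, 41>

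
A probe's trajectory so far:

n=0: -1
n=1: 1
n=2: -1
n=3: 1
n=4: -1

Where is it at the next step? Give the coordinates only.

1

Consecutive displacements +2, -2, +2, -2 scale by a factor of -1 each step.
step 5: -1 + 2 → 1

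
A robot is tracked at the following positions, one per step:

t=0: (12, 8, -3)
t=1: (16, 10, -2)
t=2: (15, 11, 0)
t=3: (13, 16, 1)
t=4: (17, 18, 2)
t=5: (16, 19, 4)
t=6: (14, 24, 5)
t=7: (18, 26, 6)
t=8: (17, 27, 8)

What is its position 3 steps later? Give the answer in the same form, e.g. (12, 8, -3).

Differencing gives (+4, +2, +1), (-1, +1, +2), (-2, +5, +1), (+4, +2, +1), (-1, +1, +2), (-2, +5, +1), (+4, +2, +1), (-1, +1, +2). This is the pattern (+4, +2, +1), (-1, +1, +2), (-2, +5, +1) repeated.
step 9: apply (-2, +5, +1) → (15, 32, 9)
step 10: apply (+4, +2, +1) → (19, 34, 10)
step 11: apply (-1, +1, +2) → (18, 35, 12)

(18, 35, 12)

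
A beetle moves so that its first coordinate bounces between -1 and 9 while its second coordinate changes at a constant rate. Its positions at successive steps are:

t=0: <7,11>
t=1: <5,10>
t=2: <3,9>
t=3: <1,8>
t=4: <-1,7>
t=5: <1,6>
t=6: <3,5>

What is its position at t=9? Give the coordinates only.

The first coordinate reflects between -1 and 9, moving 2 per step.
  step 7: 3 → 5
  step 8: 5 → 7
  step 9: 7 → 9
The second coordinate changes by -1 each step: at step 9 it is 2.

<9,2>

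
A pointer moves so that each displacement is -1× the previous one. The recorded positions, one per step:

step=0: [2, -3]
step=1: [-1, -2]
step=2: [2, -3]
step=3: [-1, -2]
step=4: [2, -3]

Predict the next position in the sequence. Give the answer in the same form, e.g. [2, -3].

The jumps are [-3, +1], [+3, -1], [-3, +1], [+3, -1] — a geometric progression with ratio -1.
step 5: [2, -3] + [-3, +1] → [-1, -2]

[-1, -2]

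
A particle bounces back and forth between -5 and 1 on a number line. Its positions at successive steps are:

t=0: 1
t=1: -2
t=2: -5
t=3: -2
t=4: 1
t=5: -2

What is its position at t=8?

The value reflects between -5 and 1, moving 3 per step.
  step 6: -2 → -5
  step 7: -5 → -2
  step 8: -2 → 1

1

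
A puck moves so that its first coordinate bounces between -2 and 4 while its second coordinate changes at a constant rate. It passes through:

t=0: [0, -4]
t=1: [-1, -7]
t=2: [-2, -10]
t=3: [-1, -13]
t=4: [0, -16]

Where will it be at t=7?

The first coordinate travels 1 per step and bounces off the walls at -2 and 4.
  step 5: 0 → 1
  step 6: 1 → 2
  step 7: 2 → 3
The second coordinate changes by -3 each step: at step 7 it is -25.

[3, -25]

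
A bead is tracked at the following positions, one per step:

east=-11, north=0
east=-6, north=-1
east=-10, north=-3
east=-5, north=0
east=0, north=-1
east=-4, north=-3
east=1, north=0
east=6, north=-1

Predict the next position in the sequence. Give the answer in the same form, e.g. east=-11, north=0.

east=2, north=-3

Step-to-step displacements: (+5, -1), (-4, -2), (+5, +3), (+5, -1), (-4, -2), (+5, +3), (+5, -1) — a repeating cycle of length 3.
step 8: apply (-4, -2) → east=2, north=-3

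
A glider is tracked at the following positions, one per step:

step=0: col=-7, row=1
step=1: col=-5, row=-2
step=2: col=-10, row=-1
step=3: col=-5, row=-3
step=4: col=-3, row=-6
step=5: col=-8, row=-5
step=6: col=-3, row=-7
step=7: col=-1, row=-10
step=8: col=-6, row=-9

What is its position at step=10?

col=1, row=-14

Differencing gives (+2,-3), (-5,+1), (+5,-2), (+2,-3), (-5,+1), (+5,-2), (+2,-3), (-5,+1). This is the pattern (+2,-3), (-5,+1), (+5,-2) repeated.
step 9: apply (+5,-2) → col=-1, row=-11
step 10: apply (+2,-3) → col=1, row=-14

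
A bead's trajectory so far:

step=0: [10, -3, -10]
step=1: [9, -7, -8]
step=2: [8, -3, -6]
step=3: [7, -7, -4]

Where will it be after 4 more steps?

First: linear, -1 per step → 3 at step 7.
Second: cycles through -3, -7 every 2 steps. Step 7 lands at position 1 of the cycle → -7.
Third: linear, +2 per step → 4 at step 7.

[3, -7, 4]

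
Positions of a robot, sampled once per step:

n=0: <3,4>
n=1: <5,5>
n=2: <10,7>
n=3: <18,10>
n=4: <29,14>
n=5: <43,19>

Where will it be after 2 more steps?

First differences are <+2,+1>, <+5,+2>, <+8,+3>, <+11,+4>, <+14,+5>; their common second difference is <+3,+1> (constant acceleration).
step 6: <43,19> + <+17,+6> → <60,25>
step 7: <60,25> + <+20,+7> → <80,32>

<80,32>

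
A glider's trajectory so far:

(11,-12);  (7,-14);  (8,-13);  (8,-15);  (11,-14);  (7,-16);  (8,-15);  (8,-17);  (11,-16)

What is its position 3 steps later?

(8,-19)

Differencing gives (-4,-2), (+1,+1), (+0,-2), (+3,+1), (-4,-2), (+1,+1), (+0,-2), (+3,+1). This is the pattern (-4,-2), (+1,+1), (+0,-2), (+3,+1) repeated.
step 9: apply (-4,-2) → (7,-18)
step 10: apply (+1,+1) → (8,-17)
step 11: apply (+0,-2) → (8,-19)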